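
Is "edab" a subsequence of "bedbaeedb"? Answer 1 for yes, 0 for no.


Check if "edab" is a subsequence of "bedbaeedb"
Greedy scan:
  Position 0 ('b'): no match needed
  Position 1 ('e'): matches sub[0] = 'e'
  Position 2 ('d'): matches sub[1] = 'd'
  Position 3 ('b'): no match needed
  Position 4 ('a'): matches sub[2] = 'a'
  Position 5 ('e'): no match needed
  Position 6 ('e'): no match needed
  Position 7 ('d'): no match needed
  Position 8 ('b'): matches sub[3] = 'b'
All 4 characters matched => is a subsequence

1


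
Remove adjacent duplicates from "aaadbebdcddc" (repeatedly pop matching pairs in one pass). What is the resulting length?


Input: aaadbebdcddc
Stack-based adjacent duplicate removal:
  Read 'a': push. Stack: a
  Read 'a': matches stack top 'a' => pop. Stack: (empty)
  Read 'a': push. Stack: a
  Read 'd': push. Stack: ad
  Read 'b': push. Stack: adb
  Read 'e': push. Stack: adbe
  Read 'b': push. Stack: adbeb
  Read 'd': push. Stack: adbebd
  Read 'c': push. Stack: adbebdc
  Read 'd': push. Stack: adbebdcd
  Read 'd': matches stack top 'd' => pop. Stack: adbebdc
  Read 'c': matches stack top 'c' => pop. Stack: adbebd
Final stack: "adbebd" (length 6)

6


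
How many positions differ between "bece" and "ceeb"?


Comparing "bece" and "ceeb" position by position:
  Position 0: 'b' vs 'c' => DIFFER
  Position 1: 'e' vs 'e' => same
  Position 2: 'c' vs 'e' => DIFFER
  Position 3: 'e' vs 'b' => DIFFER
Positions that differ: 3

3


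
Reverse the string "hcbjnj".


Input: hcbjnj
Reading characters right to left:
  Position 5: 'j'
  Position 4: 'n'
  Position 3: 'j'
  Position 2: 'b'
  Position 1: 'c'
  Position 0: 'h'
Reversed: jnjbch

jnjbch


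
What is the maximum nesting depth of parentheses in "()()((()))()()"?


Input: "()()((()))()()"
Tracking depth:
  Position 0 '(': depth becomes 1
  Position 1 ')': depth becomes 0
  Position 2 '(': depth becomes 1
  Position 3 ')': depth becomes 0
  Position 4 '(': depth becomes 1
  Position 5 '(': depth becomes 2
  Position 6 '(': depth becomes 3
  Position 7 ')': depth becomes 2
  Position 8 ')': depth becomes 1
  Position 9 ')': depth becomes 0
  Position 10 '(': depth becomes 1
  Position 11 ')': depth becomes 0
  Position 12 '(': depth becomes 1
  Position 13 ')': depth becomes 0
Maximum depth reached: 3

3


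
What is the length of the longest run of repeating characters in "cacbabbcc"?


Input: "cacbabbcc"
Scanning for longest run:
  Position 1 ('a'): new char, reset run to 1
  Position 2 ('c'): new char, reset run to 1
  Position 3 ('b'): new char, reset run to 1
  Position 4 ('a'): new char, reset run to 1
  Position 5 ('b'): new char, reset run to 1
  Position 6 ('b'): continues run of 'b', length=2
  Position 7 ('c'): new char, reset run to 1
  Position 8 ('c'): continues run of 'c', length=2
Longest run: 'b' with length 2

2


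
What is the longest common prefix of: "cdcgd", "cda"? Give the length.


Words: cdcgd, cda
  Position 0: all 'c' => match
  Position 1: all 'd' => match
  Position 2: ('c', 'a') => mismatch, stop
LCP = "cd" (length 2)

2


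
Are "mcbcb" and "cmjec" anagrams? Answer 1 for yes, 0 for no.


Strings: "mcbcb", "cmjec"
Sorted first:  bbccm
Sorted second: ccejm
Differ at position 0: 'b' vs 'c' => not anagrams

0


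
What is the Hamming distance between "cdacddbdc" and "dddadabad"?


Comparing "cdacddbdc" and "dddadabad" position by position:
  Position 0: 'c' vs 'd' => differ
  Position 1: 'd' vs 'd' => same
  Position 2: 'a' vs 'd' => differ
  Position 3: 'c' vs 'a' => differ
  Position 4: 'd' vs 'd' => same
  Position 5: 'd' vs 'a' => differ
  Position 6: 'b' vs 'b' => same
  Position 7: 'd' vs 'a' => differ
  Position 8: 'c' vs 'd' => differ
Total differences (Hamming distance): 6

6


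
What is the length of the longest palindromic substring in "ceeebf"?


Input: "ceeebf"
Checking substrings for palindromes:
  [1:4] "eee" (len 3) => palindrome
  [1:3] "ee" (len 2) => palindrome
  [2:4] "ee" (len 2) => palindrome
Longest palindromic substring: "eee" with length 3

3


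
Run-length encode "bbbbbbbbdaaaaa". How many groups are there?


Input: bbbbbbbbdaaaaa
Scanning for consecutive runs:
  Group 1: 'b' x 8 (positions 0-7)
  Group 2: 'd' x 1 (positions 8-8)
  Group 3: 'a' x 5 (positions 9-13)
Total groups: 3

3


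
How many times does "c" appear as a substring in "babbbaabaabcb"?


Searching for "c" in "babbbaabaabcb"
Scanning each position:
  Position 0: "b" => no
  Position 1: "a" => no
  Position 2: "b" => no
  Position 3: "b" => no
  Position 4: "b" => no
  Position 5: "a" => no
  Position 6: "a" => no
  Position 7: "b" => no
  Position 8: "a" => no
  Position 9: "a" => no
  Position 10: "b" => no
  Position 11: "c" => MATCH
  Position 12: "b" => no
Total occurrences: 1

1


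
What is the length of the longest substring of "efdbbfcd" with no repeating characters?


Input: "efdbbfcd"
Sliding window (track last position of each char):
  Position 0 ('e'): window [0,0] length 1 -- new best
  Position 1 ('f'): window [0,1] length 2 -- new best
  Position 2 ('d'): window [0,2] length 3 -- new best
  Position 3 ('b'): window [0,3] length 4 -- new best
  Position 4 ('b'): repeat (last at 3), move window start to 4
  Position 4 ('b'): window [4,4] length 1
  Position 5 ('f'): window [4,5] length 2
  Position 6 ('c'): window [4,6] length 3
  Position 7 ('d'): window [4,7] length 4
Longest substring with no repeats: "efdb" with length 4

4


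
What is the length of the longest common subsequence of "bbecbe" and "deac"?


LCS of "bbecbe" and "deac"
DP table:
           d    e    a    c
      0    0    0    0    0
  b   0    0    0    0    0
  b   0    0    0    0    0
  e   0    0    1    1    1
  c   0    0    1    1    2
  b   0    0    1    1    2
  e   0    0    1    1    2
LCS length = dp[6][4] = 2

2


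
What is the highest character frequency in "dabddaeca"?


Input: dabddaeca
Character counts:
  'a': 3
  'b': 1
  'c': 1
  'd': 3
  'e': 1
Maximum frequency: 3

3


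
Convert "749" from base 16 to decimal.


Input: "749" in base 16
Positional expansion:
  Digit '7' (value 7) x 16^2 = 1792
  Digit '4' (value 4) x 16^1 = 64
  Digit '9' (value 9) x 16^0 = 9
Sum = 1865

1865


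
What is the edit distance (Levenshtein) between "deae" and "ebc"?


Computing edit distance: "deae" -> "ebc"
DP table:
           e    b    c
      0    1    2    3
  d   1    1    2    3
  e   2    1    2    3
  a   3    2    2    3
  e   4    3    3    3
Edit distance = dp[4][3] = 3

3


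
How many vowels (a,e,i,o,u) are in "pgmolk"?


Input: pgmolk
Checking each character:
  'p' at position 0: consonant
  'g' at position 1: consonant
  'm' at position 2: consonant
  'o' at position 3: vowel (running total: 1)
  'l' at position 4: consonant
  'k' at position 5: consonant
Total vowels: 1

1


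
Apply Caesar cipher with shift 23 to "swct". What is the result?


Caesar cipher: shift "swct" by 23
  's' (pos 18) + 23 = pos 15 = 'p'
  'w' (pos 22) + 23 = pos 19 = 't'
  'c' (pos 2) + 23 = pos 25 = 'z'
  't' (pos 19) + 23 = pos 16 = 'q'
Result: ptzq

ptzq


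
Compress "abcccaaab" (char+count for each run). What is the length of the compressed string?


Input: abcccaaab
Runs:
  'a' x 1 => "a1"
  'b' x 1 => "b1"
  'c' x 3 => "c3"
  'a' x 3 => "a3"
  'b' x 1 => "b1"
Compressed: "a1b1c3a3b1"
Compressed length: 10

10


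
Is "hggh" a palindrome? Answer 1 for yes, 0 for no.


Input: hggh
Reversed: hggh
  Compare pos 0 ('h') with pos 3 ('h'): match
  Compare pos 1 ('g') with pos 2 ('g'): match
Result: palindrome

1


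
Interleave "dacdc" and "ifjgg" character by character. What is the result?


Interleaving "dacdc" and "ifjgg":
  Position 0: 'd' from first, 'i' from second => "di"
  Position 1: 'a' from first, 'f' from second => "af"
  Position 2: 'c' from first, 'j' from second => "cj"
  Position 3: 'd' from first, 'g' from second => "dg"
  Position 4: 'c' from first, 'g' from second => "cg"
Result: diafcjdgcg

diafcjdgcg


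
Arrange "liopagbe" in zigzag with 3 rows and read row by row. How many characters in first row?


Zigzag "liopagbe" into 3 rows:
Placing characters:
  'l' => row 0
  'i' => row 1
  'o' => row 2
  'p' => row 1
  'a' => row 0
  'g' => row 1
  'b' => row 2
  'e' => row 1
Rows:
  Row 0: "la"
  Row 1: "ipge"
  Row 2: "ob"
First row length: 2

2


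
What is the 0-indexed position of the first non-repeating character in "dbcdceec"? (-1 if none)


Input: dbcdceec
Character frequencies:
  'b': 1
  'c': 3
  'd': 2
  'e': 2
Scanning left to right for freq == 1:
  Position 0 ('d'): freq=2, skip
  Position 1 ('b'): unique! => answer = 1

1


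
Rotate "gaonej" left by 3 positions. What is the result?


Input: "gaonej", rotate left by 3
First 3 characters: "gao"
Remaining characters: "nej"
Concatenate remaining + first: "nej" + "gao" = "nejgao"

nejgao


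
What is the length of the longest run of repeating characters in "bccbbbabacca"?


Input: "bccbbbabacca"
Scanning for longest run:
  Position 1 ('c'): new char, reset run to 1
  Position 2 ('c'): continues run of 'c', length=2
  Position 3 ('b'): new char, reset run to 1
  Position 4 ('b'): continues run of 'b', length=2
  Position 5 ('b'): continues run of 'b', length=3
  Position 6 ('a'): new char, reset run to 1
  Position 7 ('b'): new char, reset run to 1
  Position 8 ('a'): new char, reset run to 1
  Position 9 ('c'): new char, reset run to 1
  Position 10 ('c'): continues run of 'c', length=2
  Position 11 ('a'): new char, reset run to 1
Longest run: 'b' with length 3

3


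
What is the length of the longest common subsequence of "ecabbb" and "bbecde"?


LCS of "ecabbb" and "bbecde"
DP table:
           b    b    e    c    d    e
      0    0    0    0    0    0    0
  e   0    0    0    1    1    1    1
  c   0    0    0    1    2    2    2
  a   0    0    0    1    2    2    2
  b   0    1    1    1    2    2    2
  b   0    1    2    2    2    2    2
  b   0    1    2    2    2    2    2
LCS length = dp[6][6] = 2

2


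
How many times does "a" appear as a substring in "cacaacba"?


Searching for "a" in "cacaacba"
Scanning each position:
  Position 0: "c" => no
  Position 1: "a" => MATCH
  Position 2: "c" => no
  Position 3: "a" => MATCH
  Position 4: "a" => MATCH
  Position 5: "c" => no
  Position 6: "b" => no
  Position 7: "a" => MATCH
Total occurrences: 4

4


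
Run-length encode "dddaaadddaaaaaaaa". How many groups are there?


Input: dddaaadddaaaaaaaa
Scanning for consecutive runs:
  Group 1: 'd' x 3 (positions 0-2)
  Group 2: 'a' x 3 (positions 3-5)
  Group 3: 'd' x 3 (positions 6-8)
  Group 4: 'a' x 8 (positions 9-16)
Total groups: 4

4


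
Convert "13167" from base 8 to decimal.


Input: "13167" in base 8
Positional expansion:
  Digit '1' (value 1) x 8^4 = 4096
  Digit '3' (value 3) x 8^3 = 1536
  Digit '1' (value 1) x 8^2 = 64
  Digit '6' (value 6) x 8^1 = 48
  Digit '7' (value 7) x 8^0 = 7
Sum = 5751

5751


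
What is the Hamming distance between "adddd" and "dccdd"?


Comparing "adddd" and "dccdd" position by position:
  Position 0: 'a' vs 'd' => differ
  Position 1: 'd' vs 'c' => differ
  Position 2: 'd' vs 'c' => differ
  Position 3: 'd' vs 'd' => same
  Position 4: 'd' vs 'd' => same
Total differences (Hamming distance): 3

3


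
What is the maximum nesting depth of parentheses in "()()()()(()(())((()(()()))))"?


Input: "()()()()(()(())((()(()()))))"
Tracking depth:
  Position 0 '(': depth becomes 1
  Position 1 ')': depth becomes 0
  Position 2 '(': depth becomes 1
  Position 3 ')': depth becomes 0
  Position 4 '(': depth becomes 1
  Position 5 ')': depth becomes 0
  Position 6 '(': depth becomes 1
  Position 7 ')': depth becomes 0
  Position 8 '(': depth becomes 1
  Position 9 '(': depth becomes 2
  Position 10 ')': depth becomes 1
  Position 11 '(': depth becomes 2
  Position 12 '(': depth becomes 3
  Position 13 ')': depth becomes 2
  Position 14 ')': depth becomes 1
  Position 15 '(': depth becomes 2
  Position 16 '(': depth becomes 3
  Position 17 '(': depth becomes 4
  Position 18 ')': depth becomes 3
  Position 19 '(': depth becomes 4
  Position 20 '(': depth becomes 5
  Position 21 ')': depth becomes 4
  Position 22 '(': depth becomes 5
  Position 23 ')': depth becomes 4
  Position 24 ')': depth becomes 3
  Position 25 ')': depth becomes 2
  Position 26 ')': depth becomes 1
  Position 27 ')': depth becomes 0
Maximum depth reached: 5

5


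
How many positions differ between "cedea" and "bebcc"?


Comparing "cedea" and "bebcc" position by position:
  Position 0: 'c' vs 'b' => DIFFER
  Position 1: 'e' vs 'e' => same
  Position 2: 'd' vs 'b' => DIFFER
  Position 3: 'e' vs 'c' => DIFFER
  Position 4: 'a' vs 'c' => DIFFER
Positions that differ: 4

4


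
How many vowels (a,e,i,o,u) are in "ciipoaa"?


Input: ciipoaa
Checking each character:
  'c' at position 0: consonant
  'i' at position 1: vowel (running total: 1)
  'i' at position 2: vowel (running total: 2)
  'p' at position 3: consonant
  'o' at position 4: vowel (running total: 3)
  'a' at position 5: vowel (running total: 4)
  'a' at position 6: vowel (running total: 5)
Total vowels: 5

5


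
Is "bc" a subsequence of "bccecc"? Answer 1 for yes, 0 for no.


Check if "bc" is a subsequence of "bccecc"
Greedy scan:
  Position 0 ('b'): matches sub[0] = 'b'
  Position 1 ('c'): matches sub[1] = 'c'
  Position 2 ('c'): no match needed
  Position 3 ('e'): no match needed
  Position 4 ('c'): no match needed
  Position 5 ('c'): no match needed
All 2 characters matched => is a subsequence

1


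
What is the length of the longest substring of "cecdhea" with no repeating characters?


Input: "cecdhea"
Sliding window (track last position of each char):
  Position 0 ('c'): window [0,0] length 1 -- new best
  Position 1 ('e'): window [0,1] length 2 -- new best
  Position 2 ('c'): repeat (last at 0), move window start to 1
  Position 2 ('c'): window [1,2] length 2
  Position 3 ('d'): window [1,3] length 3 -- new best
  Position 4 ('h'): window [1,4] length 4 -- new best
  Position 5 ('e'): repeat (last at 1), move window start to 2
  Position 5 ('e'): window [2,5] length 4
  Position 6 ('a'): window [2,6] length 5 -- new best
Longest substring with no repeats: "cdhea" with length 5

5


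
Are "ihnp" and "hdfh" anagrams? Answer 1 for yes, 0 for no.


Strings: "ihnp", "hdfh"
Sorted first:  hinp
Sorted second: dfhh
Differ at position 0: 'h' vs 'd' => not anagrams

0


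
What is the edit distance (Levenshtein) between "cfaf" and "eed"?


Computing edit distance: "cfaf" -> "eed"
DP table:
           e    e    d
      0    1    2    3
  c   1    1    2    3
  f   2    2    2    3
  a   3    3    3    3
  f   4    4    4    4
Edit distance = dp[4][3] = 4

4


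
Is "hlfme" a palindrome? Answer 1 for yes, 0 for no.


Input: hlfme
Reversed: emflh
  Compare pos 0 ('h') with pos 4 ('e'): MISMATCH
  Compare pos 1 ('l') with pos 3 ('m'): MISMATCH
Result: not a palindrome

0


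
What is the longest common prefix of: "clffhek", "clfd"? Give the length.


Words: clffhek, clfd
  Position 0: all 'c' => match
  Position 1: all 'l' => match
  Position 2: all 'f' => match
  Position 3: ('f', 'd') => mismatch, stop
LCP = "clf" (length 3)

3


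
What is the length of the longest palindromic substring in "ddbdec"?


Input: "ddbdec"
Checking substrings for palindromes:
  [1:4] "dbd" (len 3) => palindrome
  [0:2] "dd" (len 2) => palindrome
Longest palindromic substring: "dbd" with length 3

3


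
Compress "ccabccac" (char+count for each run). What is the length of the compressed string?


Input: ccabccac
Runs:
  'c' x 2 => "c2"
  'a' x 1 => "a1"
  'b' x 1 => "b1"
  'c' x 2 => "c2"
  'a' x 1 => "a1"
  'c' x 1 => "c1"
Compressed: "c2a1b1c2a1c1"
Compressed length: 12

12


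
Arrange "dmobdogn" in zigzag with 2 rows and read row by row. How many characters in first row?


Zigzag "dmobdogn" into 2 rows:
Placing characters:
  'd' => row 0
  'm' => row 1
  'o' => row 0
  'b' => row 1
  'd' => row 0
  'o' => row 1
  'g' => row 0
  'n' => row 1
Rows:
  Row 0: "dodg"
  Row 1: "mbon"
First row length: 4

4


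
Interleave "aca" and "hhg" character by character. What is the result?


Interleaving "aca" and "hhg":
  Position 0: 'a' from first, 'h' from second => "ah"
  Position 1: 'c' from first, 'h' from second => "ch"
  Position 2: 'a' from first, 'g' from second => "ag"
Result: ahchag

ahchag


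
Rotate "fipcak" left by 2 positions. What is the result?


Input: "fipcak", rotate left by 2
First 2 characters: "fi"
Remaining characters: "pcak"
Concatenate remaining + first: "pcak" + "fi" = "pcakfi"

pcakfi


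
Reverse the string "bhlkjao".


Input: bhlkjao
Reading characters right to left:
  Position 6: 'o'
  Position 5: 'a'
  Position 4: 'j'
  Position 3: 'k'
  Position 2: 'l'
  Position 1: 'h'
  Position 0: 'b'
Reversed: oajklhb

oajklhb


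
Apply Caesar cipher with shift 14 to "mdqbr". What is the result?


Caesar cipher: shift "mdqbr" by 14
  'm' (pos 12) + 14 = pos 0 = 'a'
  'd' (pos 3) + 14 = pos 17 = 'r'
  'q' (pos 16) + 14 = pos 4 = 'e'
  'b' (pos 1) + 14 = pos 15 = 'p'
  'r' (pos 17) + 14 = pos 5 = 'f'
Result: arepf

arepf


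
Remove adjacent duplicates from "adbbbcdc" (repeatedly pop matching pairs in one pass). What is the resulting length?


Input: adbbbcdc
Stack-based adjacent duplicate removal:
  Read 'a': push. Stack: a
  Read 'd': push. Stack: ad
  Read 'b': push. Stack: adb
  Read 'b': matches stack top 'b' => pop. Stack: ad
  Read 'b': push. Stack: adb
  Read 'c': push. Stack: adbc
  Read 'd': push. Stack: adbcd
  Read 'c': push. Stack: adbcdc
Final stack: "adbcdc" (length 6)

6


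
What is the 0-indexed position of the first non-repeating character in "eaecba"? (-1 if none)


Input: eaecba
Character frequencies:
  'a': 2
  'b': 1
  'c': 1
  'e': 2
Scanning left to right for freq == 1:
  Position 0 ('e'): freq=2, skip
  Position 1 ('a'): freq=2, skip
  Position 2 ('e'): freq=2, skip
  Position 3 ('c'): unique! => answer = 3

3


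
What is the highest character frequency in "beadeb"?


Input: beadeb
Character counts:
  'a': 1
  'b': 2
  'd': 1
  'e': 2
Maximum frequency: 2

2


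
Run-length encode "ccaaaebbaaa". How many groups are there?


Input: ccaaaebbaaa
Scanning for consecutive runs:
  Group 1: 'c' x 2 (positions 0-1)
  Group 2: 'a' x 3 (positions 2-4)
  Group 3: 'e' x 1 (positions 5-5)
  Group 4: 'b' x 2 (positions 6-7)
  Group 5: 'a' x 3 (positions 8-10)
Total groups: 5

5


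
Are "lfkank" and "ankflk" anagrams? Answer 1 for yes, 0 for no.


Strings: "lfkank", "ankflk"
Sorted first:  afkkln
Sorted second: afkkln
Sorted forms match => anagrams

1


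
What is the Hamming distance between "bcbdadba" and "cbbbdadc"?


Comparing "bcbdadba" and "cbbbdadc" position by position:
  Position 0: 'b' vs 'c' => differ
  Position 1: 'c' vs 'b' => differ
  Position 2: 'b' vs 'b' => same
  Position 3: 'd' vs 'b' => differ
  Position 4: 'a' vs 'd' => differ
  Position 5: 'd' vs 'a' => differ
  Position 6: 'b' vs 'd' => differ
  Position 7: 'a' vs 'c' => differ
Total differences (Hamming distance): 7

7


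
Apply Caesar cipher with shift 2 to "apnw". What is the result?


Caesar cipher: shift "apnw" by 2
  'a' (pos 0) + 2 = pos 2 = 'c'
  'p' (pos 15) + 2 = pos 17 = 'r'
  'n' (pos 13) + 2 = pos 15 = 'p'
  'w' (pos 22) + 2 = pos 24 = 'y'
Result: crpy

crpy


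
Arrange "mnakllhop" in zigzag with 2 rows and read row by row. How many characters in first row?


Zigzag "mnakllhop" into 2 rows:
Placing characters:
  'm' => row 0
  'n' => row 1
  'a' => row 0
  'k' => row 1
  'l' => row 0
  'l' => row 1
  'h' => row 0
  'o' => row 1
  'p' => row 0
Rows:
  Row 0: "malhp"
  Row 1: "nklo"
First row length: 5

5


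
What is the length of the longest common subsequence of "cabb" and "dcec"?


LCS of "cabb" and "dcec"
DP table:
           d    c    e    c
      0    0    0    0    0
  c   0    0    1    1    1
  a   0    0    1    1    1
  b   0    0    1    1    1
  b   0    0    1    1    1
LCS length = dp[4][4] = 1

1


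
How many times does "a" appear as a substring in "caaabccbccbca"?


Searching for "a" in "caaabccbccbca"
Scanning each position:
  Position 0: "c" => no
  Position 1: "a" => MATCH
  Position 2: "a" => MATCH
  Position 3: "a" => MATCH
  Position 4: "b" => no
  Position 5: "c" => no
  Position 6: "c" => no
  Position 7: "b" => no
  Position 8: "c" => no
  Position 9: "c" => no
  Position 10: "b" => no
  Position 11: "c" => no
  Position 12: "a" => MATCH
Total occurrences: 4

4


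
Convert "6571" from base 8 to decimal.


Input: "6571" in base 8
Positional expansion:
  Digit '6' (value 6) x 8^3 = 3072
  Digit '5' (value 5) x 8^2 = 320
  Digit '7' (value 7) x 8^1 = 56
  Digit '1' (value 1) x 8^0 = 1
Sum = 3449

3449


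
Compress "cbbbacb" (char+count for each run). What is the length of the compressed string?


Input: cbbbacb
Runs:
  'c' x 1 => "c1"
  'b' x 3 => "b3"
  'a' x 1 => "a1"
  'c' x 1 => "c1"
  'b' x 1 => "b1"
Compressed: "c1b3a1c1b1"
Compressed length: 10

10


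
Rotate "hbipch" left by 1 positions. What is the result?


Input: "hbipch", rotate left by 1
First 1 characters: "h"
Remaining characters: "bipch"
Concatenate remaining + first: "bipch" + "h" = "bipchh"

bipchh


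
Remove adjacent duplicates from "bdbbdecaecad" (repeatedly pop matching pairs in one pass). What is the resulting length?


Input: bdbbdecaecad
Stack-based adjacent duplicate removal:
  Read 'b': push. Stack: b
  Read 'd': push. Stack: bd
  Read 'b': push. Stack: bdb
  Read 'b': matches stack top 'b' => pop. Stack: bd
  Read 'd': matches stack top 'd' => pop. Stack: b
  Read 'e': push. Stack: be
  Read 'c': push. Stack: bec
  Read 'a': push. Stack: beca
  Read 'e': push. Stack: becae
  Read 'c': push. Stack: becaec
  Read 'a': push. Stack: becaeca
  Read 'd': push. Stack: becaecad
Final stack: "becaecad" (length 8)

8


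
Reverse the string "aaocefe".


Input: aaocefe
Reading characters right to left:
  Position 6: 'e'
  Position 5: 'f'
  Position 4: 'e'
  Position 3: 'c'
  Position 2: 'o'
  Position 1: 'a'
  Position 0: 'a'
Reversed: efecoaa

efecoaa


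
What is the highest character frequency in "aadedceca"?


Input: aadedceca
Character counts:
  'a': 3
  'c': 2
  'd': 2
  'e': 2
Maximum frequency: 3

3


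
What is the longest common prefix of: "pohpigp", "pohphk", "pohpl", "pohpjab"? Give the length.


Words: pohpigp, pohphk, pohpl, pohpjab
  Position 0: all 'p' => match
  Position 1: all 'o' => match
  Position 2: all 'h' => match
  Position 3: all 'p' => match
  Position 4: ('i', 'h', 'l', 'j') => mismatch, stop
LCP = "pohp" (length 4)

4


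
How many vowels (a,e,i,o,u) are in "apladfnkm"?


Input: apladfnkm
Checking each character:
  'a' at position 0: vowel (running total: 1)
  'p' at position 1: consonant
  'l' at position 2: consonant
  'a' at position 3: vowel (running total: 2)
  'd' at position 4: consonant
  'f' at position 5: consonant
  'n' at position 6: consonant
  'k' at position 7: consonant
  'm' at position 8: consonant
Total vowels: 2

2


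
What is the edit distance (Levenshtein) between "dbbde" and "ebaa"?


Computing edit distance: "dbbde" -> "ebaa"
DP table:
           e    b    a    a
      0    1    2    3    4
  d   1    1    2    3    4
  b   2    2    1    2    3
  b   3    3    2    2    3
  d   4    4    3    3    3
  e   5    4    4    4    4
Edit distance = dp[5][4] = 4

4


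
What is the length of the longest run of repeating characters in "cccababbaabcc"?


Input: "cccababbaabcc"
Scanning for longest run:
  Position 1 ('c'): continues run of 'c', length=2
  Position 2 ('c'): continues run of 'c', length=3
  Position 3 ('a'): new char, reset run to 1
  Position 4 ('b'): new char, reset run to 1
  Position 5 ('a'): new char, reset run to 1
  Position 6 ('b'): new char, reset run to 1
  Position 7 ('b'): continues run of 'b', length=2
  Position 8 ('a'): new char, reset run to 1
  Position 9 ('a'): continues run of 'a', length=2
  Position 10 ('b'): new char, reset run to 1
  Position 11 ('c'): new char, reset run to 1
  Position 12 ('c'): continues run of 'c', length=2
Longest run: 'c' with length 3

3


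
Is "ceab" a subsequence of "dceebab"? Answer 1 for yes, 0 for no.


Check if "ceab" is a subsequence of "dceebab"
Greedy scan:
  Position 0 ('d'): no match needed
  Position 1 ('c'): matches sub[0] = 'c'
  Position 2 ('e'): matches sub[1] = 'e'
  Position 3 ('e'): no match needed
  Position 4 ('b'): no match needed
  Position 5 ('a'): matches sub[2] = 'a'
  Position 6 ('b'): matches sub[3] = 'b'
All 4 characters matched => is a subsequence

1


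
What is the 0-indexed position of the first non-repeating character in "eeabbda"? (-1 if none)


Input: eeabbda
Character frequencies:
  'a': 2
  'b': 2
  'd': 1
  'e': 2
Scanning left to right for freq == 1:
  Position 0 ('e'): freq=2, skip
  Position 1 ('e'): freq=2, skip
  Position 2 ('a'): freq=2, skip
  Position 3 ('b'): freq=2, skip
  Position 4 ('b'): freq=2, skip
  Position 5 ('d'): unique! => answer = 5

5


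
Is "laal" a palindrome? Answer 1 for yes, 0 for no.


Input: laal
Reversed: laal
  Compare pos 0 ('l') with pos 3 ('l'): match
  Compare pos 1 ('a') with pos 2 ('a'): match
Result: palindrome

1


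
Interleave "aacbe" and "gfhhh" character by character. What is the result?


Interleaving "aacbe" and "gfhhh":
  Position 0: 'a' from first, 'g' from second => "ag"
  Position 1: 'a' from first, 'f' from second => "af"
  Position 2: 'c' from first, 'h' from second => "ch"
  Position 3: 'b' from first, 'h' from second => "bh"
  Position 4: 'e' from first, 'h' from second => "eh"
Result: agafchbheh

agafchbheh


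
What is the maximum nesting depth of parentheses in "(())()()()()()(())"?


Input: "(())()()()()()(())"
Tracking depth:
  Position 0 '(': depth becomes 1
  Position 1 '(': depth becomes 2
  Position 2 ')': depth becomes 1
  Position 3 ')': depth becomes 0
  Position 4 '(': depth becomes 1
  Position 5 ')': depth becomes 0
  Position 6 '(': depth becomes 1
  Position 7 ')': depth becomes 0
  Position 8 '(': depth becomes 1
  Position 9 ')': depth becomes 0
  Position 10 '(': depth becomes 1
  Position 11 ')': depth becomes 0
  Position 12 '(': depth becomes 1
  Position 13 ')': depth becomes 0
  Position 14 '(': depth becomes 1
  Position 15 '(': depth becomes 2
  Position 16 ')': depth becomes 1
  Position 17 ')': depth becomes 0
Maximum depth reached: 2

2


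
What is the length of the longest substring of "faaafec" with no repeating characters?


Input: "faaafec"
Sliding window (track last position of each char):
  Position 0 ('f'): window [0,0] length 1 -- new best
  Position 1 ('a'): window [0,1] length 2 -- new best
  Position 2 ('a'): repeat (last at 1), move window start to 2
  Position 2 ('a'): window [2,2] length 1
  Position 3 ('a'): repeat (last at 2), move window start to 3
  Position 3 ('a'): window [3,3] length 1
  Position 4 ('f'): window [3,4] length 2
  Position 5 ('e'): window [3,5] length 3 -- new best
  Position 6 ('c'): window [3,6] length 4 -- new best
Longest substring with no repeats: "afec" with length 4

4


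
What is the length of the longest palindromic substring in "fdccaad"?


Input: "fdccaad"
Checking substrings for palindromes:
  [2:4] "cc" (len 2) => palindrome
  [4:6] "aa" (len 2) => palindrome
Longest palindromic substring: "cc" with length 2

2


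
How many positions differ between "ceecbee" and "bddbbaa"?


Comparing "ceecbee" and "bddbbaa" position by position:
  Position 0: 'c' vs 'b' => DIFFER
  Position 1: 'e' vs 'd' => DIFFER
  Position 2: 'e' vs 'd' => DIFFER
  Position 3: 'c' vs 'b' => DIFFER
  Position 4: 'b' vs 'b' => same
  Position 5: 'e' vs 'a' => DIFFER
  Position 6: 'e' vs 'a' => DIFFER
Positions that differ: 6

6


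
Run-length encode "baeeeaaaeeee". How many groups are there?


Input: baeeeaaaeeee
Scanning for consecutive runs:
  Group 1: 'b' x 1 (positions 0-0)
  Group 2: 'a' x 1 (positions 1-1)
  Group 3: 'e' x 3 (positions 2-4)
  Group 4: 'a' x 3 (positions 5-7)
  Group 5: 'e' x 4 (positions 8-11)
Total groups: 5

5


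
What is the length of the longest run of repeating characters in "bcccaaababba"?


Input: "bcccaaababba"
Scanning for longest run:
  Position 1 ('c'): new char, reset run to 1
  Position 2 ('c'): continues run of 'c', length=2
  Position 3 ('c'): continues run of 'c', length=3
  Position 4 ('a'): new char, reset run to 1
  Position 5 ('a'): continues run of 'a', length=2
  Position 6 ('a'): continues run of 'a', length=3
  Position 7 ('b'): new char, reset run to 1
  Position 8 ('a'): new char, reset run to 1
  Position 9 ('b'): new char, reset run to 1
  Position 10 ('b'): continues run of 'b', length=2
  Position 11 ('a'): new char, reset run to 1
Longest run: 'c' with length 3

3


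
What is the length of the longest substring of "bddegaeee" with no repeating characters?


Input: "bddegaeee"
Sliding window (track last position of each char):
  Position 0 ('b'): window [0,0] length 1 -- new best
  Position 1 ('d'): window [0,1] length 2 -- new best
  Position 2 ('d'): repeat (last at 1), move window start to 2
  Position 2 ('d'): window [2,2] length 1
  Position 3 ('e'): window [2,3] length 2
  Position 4 ('g'): window [2,4] length 3 -- new best
  Position 5 ('a'): window [2,5] length 4 -- new best
  Position 6 ('e'): repeat (last at 3), move window start to 4
  Position 6 ('e'): window [4,6] length 3
  Position 7 ('e'): repeat (last at 6), move window start to 7
  Position 7 ('e'): window [7,7] length 1
  Position 8 ('e'): repeat (last at 7), move window start to 8
  Position 8 ('e'): window [8,8] length 1
Longest substring with no repeats: "dega" with length 4

4


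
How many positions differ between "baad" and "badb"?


Comparing "baad" and "badb" position by position:
  Position 0: 'b' vs 'b' => same
  Position 1: 'a' vs 'a' => same
  Position 2: 'a' vs 'd' => DIFFER
  Position 3: 'd' vs 'b' => DIFFER
Positions that differ: 2

2


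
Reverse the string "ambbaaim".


Input: ambbaaim
Reading characters right to left:
  Position 7: 'm'
  Position 6: 'i'
  Position 5: 'a'
  Position 4: 'a'
  Position 3: 'b'
  Position 2: 'b'
  Position 1: 'm'
  Position 0: 'a'
Reversed: miaabbma

miaabbma


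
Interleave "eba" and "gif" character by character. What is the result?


Interleaving "eba" and "gif":
  Position 0: 'e' from first, 'g' from second => "eg"
  Position 1: 'b' from first, 'i' from second => "bi"
  Position 2: 'a' from first, 'f' from second => "af"
Result: egbiaf

egbiaf


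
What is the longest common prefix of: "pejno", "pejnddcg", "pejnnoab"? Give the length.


Words: pejno, pejnddcg, pejnnoab
  Position 0: all 'p' => match
  Position 1: all 'e' => match
  Position 2: all 'j' => match
  Position 3: all 'n' => match
  Position 4: ('o', 'd', 'n') => mismatch, stop
LCP = "pejn" (length 4)

4


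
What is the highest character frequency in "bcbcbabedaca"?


Input: bcbcbabedaca
Character counts:
  'a': 3
  'b': 4
  'c': 3
  'd': 1
  'e': 1
Maximum frequency: 4

4


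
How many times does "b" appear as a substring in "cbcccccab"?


Searching for "b" in "cbcccccab"
Scanning each position:
  Position 0: "c" => no
  Position 1: "b" => MATCH
  Position 2: "c" => no
  Position 3: "c" => no
  Position 4: "c" => no
  Position 5: "c" => no
  Position 6: "c" => no
  Position 7: "a" => no
  Position 8: "b" => MATCH
Total occurrences: 2

2


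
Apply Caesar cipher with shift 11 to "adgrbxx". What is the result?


Caesar cipher: shift "adgrbxx" by 11
  'a' (pos 0) + 11 = pos 11 = 'l'
  'd' (pos 3) + 11 = pos 14 = 'o'
  'g' (pos 6) + 11 = pos 17 = 'r'
  'r' (pos 17) + 11 = pos 2 = 'c'
  'b' (pos 1) + 11 = pos 12 = 'm'
  'x' (pos 23) + 11 = pos 8 = 'i'
  'x' (pos 23) + 11 = pos 8 = 'i'
Result: lorcmii

lorcmii


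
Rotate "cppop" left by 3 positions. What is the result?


Input: "cppop", rotate left by 3
First 3 characters: "cpp"
Remaining characters: "op"
Concatenate remaining + first: "op" + "cpp" = "opcpp"

opcpp


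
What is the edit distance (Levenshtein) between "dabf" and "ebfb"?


Computing edit distance: "dabf" -> "ebfb"
DP table:
           e    b    f    b
      0    1    2    3    4
  d   1    1    2    3    4
  a   2    2    2    3    4
  b   3    3    2    3    3
  f   4    4    3    2    3
Edit distance = dp[4][4] = 3

3


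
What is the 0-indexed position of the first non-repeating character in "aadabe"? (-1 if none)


Input: aadabe
Character frequencies:
  'a': 3
  'b': 1
  'd': 1
  'e': 1
Scanning left to right for freq == 1:
  Position 0 ('a'): freq=3, skip
  Position 1 ('a'): freq=3, skip
  Position 2 ('d'): unique! => answer = 2

2


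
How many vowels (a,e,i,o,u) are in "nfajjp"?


Input: nfajjp
Checking each character:
  'n' at position 0: consonant
  'f' at position 1: consonant
  'a' at position 2: vowel (running total: 1)
  'j' at position 3: consonant
  'j' at position 4: consonant
  'p' at position 5: consonant
Total vowels: 1

1


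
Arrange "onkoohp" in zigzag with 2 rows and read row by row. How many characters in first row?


Zigzag "onkoohp" into 2 rows:
Placing characters:
  'o' => row 0
  'n' => row 1
  'k' => row 0
  'o' => row 1
  'o' => row 0
  'h' => row 1
  'p' => row 0
Rows:
  Row 0: "okop"
  Row 1: "noh"
First row length: 4

4


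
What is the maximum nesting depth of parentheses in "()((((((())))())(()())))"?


Input: "()((((((())))())(()())))"
Tracking depth:
  Position 0 '(': depth becomes 1
  Position 1 ')': depth becomes 0
  Position 2 '(': depth becomes 1
  Position 3 '(': depth becomes 2
  Position 4 '(': depth becomes 3
  Position 5 '(': depth becomes 4
  Position 6 '(': depth becomes 5
  Position 7 '(': depth becomes 6
  Position 8 '(': depth becomes 7
  Position 9 ')': depth becomes 6
  Position 10 ')': depth becomes 5
  Position 11 ')': depth becomes 4
  Position 12 ')': depth becomes 3
  Position 13 '(': depth becomes 4
  Position 14 ')': depth becomes 3
  Position 15 ')': depth becomes 2
  Position 16 '(': depth becomes 3
  Position 17 '(': depth becomes 4
  Position 18 ')': depth becomes 3
  Position 19 '(': depth becomes 4
  Position 20 ')': depth becomes 3
  Position 21 ')': depth becomes 2
  Position 22 ')': depth becomes 1
  Position 23 ')': depth becomes 0
Maximum depth reached: 7

7


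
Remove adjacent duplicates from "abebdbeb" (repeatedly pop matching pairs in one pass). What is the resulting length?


Input: abebdbeb
Stack-based adjacent duplicate removal:
  Read 'a': push. Stack: a
  Read 'b': push. Stack: ab
  Read 'e': push. Stack: abe
  Read 'b': push. Stack: abeb
  Read 'd': push. Stack: abebd
  Read 'b': push. Stack: abebdb
  Read 'e': push. Stack: abebdbe
  Read 'b': push. Stack: abebdbeb
Final stack: "abebdbeb" (length 8)

8


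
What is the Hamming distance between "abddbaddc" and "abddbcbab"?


Comparing "abddbaddc" and "abddbcbab" position by position:
  Position 0: 'a' vs 'a' => same
  Position 1: 'b' vs 'b' => same
  Position 2: 'd' vs 'd' => same
  Position 3: 'd' vs 'd' => same
  Position 4: 'b' vs 'b' => same
  Position 5: 'a' vs 'c' => differ
  Position 6: 'd' vs 'b' => differ
  Position 7: 'd' vs 'a' => differ
  Position 8: 'c' vs 'b' => differ
Total differences (Hamming distance): 4

4


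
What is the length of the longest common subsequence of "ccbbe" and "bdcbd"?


LCS of "ccbbe" and "bdcbd"
DP table:
           b    d    c    b    d
      0    0    0    0    0    0
  c   0    0    0    1    1    1
  c   0    0    0    1    1    1
  b   0    1    1    1    2    2
  b   0    1    1    1    2    2
  e   0    1    1    1    2    2
LCS length = dp[5][5] = 2

2


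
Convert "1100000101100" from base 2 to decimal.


Input: "1100000101100" in base 2
Positional expansion:
  Digit '1' (value 1) x 2^12 = 4096
  Digit '1' (value 1) x 2^11 = 2048
  Digit '0' (value 0) x 2^10 = 0
  Digit '0' (value 0) x 2^9 = 0
  Digit '0' (value 0) x 2^8 = 0
  Digit '0' (value 0) x 2^7 = 0
  Digit '0' (value 0) x 2^6 = 0
  Digit '1' (value 1) x 2^5 = 32
  Digit '0' (value 0) x 2^4 = 0
  Digit '1' (value 1) x 2^3 = 8
  Digit '1' (value 1) x 2^2 = 4
  Digit '0' (value 0) x 2^1 = 0
  Digit '0' (value 0) x 2^0 = 0
Sum = 6188

6188


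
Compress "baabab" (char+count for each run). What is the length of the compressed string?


Input: baabab
Runs:
  'b' x 1 => "b1"
  'a' x 2 => "a2"
  'b' x 1 => "b1"
  'a' x 1 => "a1"
  'b' x 1 => "b1"
Compressed: "b1a2b1a1b1"
Compressed length: 10

10


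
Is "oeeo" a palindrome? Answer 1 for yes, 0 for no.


Input: oeeo
Reversed: oeeo
  Compare pos 0 ('o') with pos 3 ('o'): match
  Compare pos 1 ('e') with pos 2 ('e'): match
Result: palindrome

1


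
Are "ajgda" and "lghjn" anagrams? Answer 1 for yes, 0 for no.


Strings: "ajgda", "lghjn"
Sorted first:  aadgj
Sorted second: ghjln
Differ at position 0: 'a' vs 'g' => not anagrams

0


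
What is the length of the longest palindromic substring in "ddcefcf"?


Input: "ddcefcf"
Checking substrings for palindromes:
  [4:7] "fcf" (len 3) => palindrome
  [0:2] "dd" (len 2) => palindrome
Longest palindromic substring: "fcf" with length 3

3


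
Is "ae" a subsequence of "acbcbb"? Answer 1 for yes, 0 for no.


Check if "ae" is a subsequence of "acbcbb"
Greedy scan:
  Position 0 ('a'): matches sub[0] = 'a'
  Position 1 ('c'): no match needed
  Position 2 ('b'): no match needed
  Position 3 ('c'): no match needed
  Position 4 ('b'): no match needed
  Position 5 ('b'): no match needed
Only matched 1/2 characters => not a subsequence

0


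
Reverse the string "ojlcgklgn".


Input: ojlcgklgn
Reading characters right to left:
  Position 8: 'n'
  Position 7: 'g'
  Position 6: 'l'
  Position 5: 'k'
  Position 4: 'g'
  Position 3: 'c'
  Position 2: 'l'
  Position 1: 'j'
  Position 0: 'o'
Reversed: nglkgcljo

nglkgcljo


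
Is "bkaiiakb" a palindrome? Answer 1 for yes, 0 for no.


Input: bkaiiakb
Reversed: bkaiiakb
  Compare pos 0 ('b') with pos 7 ('b'): match
  Compare pos 1 ('k') with pos 6 ('k'): match
  Compare pos 2 ('a') with pos 5 ('a'): match
  Compare pos 3 ('i') with pos 4 ('i'): match
Result: palindrome

1


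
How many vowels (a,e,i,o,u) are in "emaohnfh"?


Input: emaohnfh
Checking each character:
  'e' at position 0: vowel (running total: 1)
  'm' at position 1: consonant
  'a' at position 2: vowel (running total: 2)
  'o' at position 3: vowel (running total: 3)
  'h' at position 4: consonant
  'n' at position 5: consonant
  'f' at position 6: consonant
  'h' at position 7: consonant
Total vowels: 3

3


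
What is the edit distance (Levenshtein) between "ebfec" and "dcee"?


Computing edit distance: "ebfec" -> "dcee"
DP table:
           d    c    e    e
      0    1    2    3    4
  e   1    1    2    2    3
  b   2    2    2    3    3
  f   3    3    3    3    4
  e   4    4    4    3    3
  c   5    5    4    4    4
Edit distance = dp[5][4] = 4

4


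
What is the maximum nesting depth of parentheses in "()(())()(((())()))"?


Input: "()(())()(((())()))"
Tracking depth:
  Position 0 '(': depth becomes 1
  Position 1 ')': depth becomes 0
  Position 2 '(': depth becomes 1
  Position 3 '(': depth becomes 2
  Position 4 ')': depth becomes 1
  Position 5 ')': depth becomes 0
  Position 6 '(': depth becomes 1
  Position 7 ')': depth becomes 0
  Position 8 '(': depth becomes 1
  Position 9 '(': depth becomes 2
  Position 10 '(': depth becomes 3
  Position 11 '(': depth becomes 4
  Position 12 ')': depth becomes 3
  Position 13 ')': depth becomes 2
  Position 14 '(': depth becomes 3
  Position 15 ')': depth becomes 2
  Position 16 ')': depth becomes 1
  Position 17 ')': depth becomes 0
Maximum depth reached: 4

4


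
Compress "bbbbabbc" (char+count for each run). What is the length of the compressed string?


Input: bbbbabbc
Runs:
  'b' x 4 => "b4"
  'a' x 1 => "a1"
  'b' x 2 => "b2"
  'c' x 1 => "c1"
Compressed: "b4a1b2c1"
Compressed length: 8

8
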